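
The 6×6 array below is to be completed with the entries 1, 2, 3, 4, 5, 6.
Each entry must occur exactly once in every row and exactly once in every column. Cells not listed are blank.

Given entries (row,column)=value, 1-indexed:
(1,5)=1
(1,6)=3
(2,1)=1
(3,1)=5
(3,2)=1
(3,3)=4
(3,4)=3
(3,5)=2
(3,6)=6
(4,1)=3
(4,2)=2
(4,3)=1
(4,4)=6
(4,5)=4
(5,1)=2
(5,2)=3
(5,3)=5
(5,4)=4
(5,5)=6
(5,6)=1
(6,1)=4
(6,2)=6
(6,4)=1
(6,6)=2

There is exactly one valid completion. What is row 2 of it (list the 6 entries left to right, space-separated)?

1 5 6 2 3 4

Row 1, column 1: row 1 has {1, 3} and column 1 has {1, 2, 3, 4, 5}, leaving only 6.
Row 1, column 3: row 1 has {1, 3, 6} and column 3 has {1, 4, 5}, leaving only 2.
Row 1, column 4: row 1 has {1, 2, 3, 6} and column 4 has {1, 3, 4, 6}, leaving only 5.
Row 2, column 4: row 2 has {1} and column 4 has {1, 3, 4, 5, 6}, leaving only 2.
Row 1, column 2: row 1 has {1, 2, 3, 5, 6} and column 2 has {1, 2, 3, 6}, leaving only 4.
Row 2, column 2: row 2 has {1, 2} and column 2 has {1, 2, 3, 4, 6}, leaving only 5.
Row 2, column 5: row 2 has {1, 2, 5} and column 5 has {1, 2, 4, 6}, leaving only 3.
Row 2, column 3: row 2 has {1, 2, 3, 5} and column 3 has {1, 2, 4, 5}, leaving only 6.
Row 2, column 6: row 2 has {1, 2, 3, 5, 6} and column 6 has {1, 2, 3, 6}, leaving only 4.
So row 2 reads: 1 5 6 2 3 4.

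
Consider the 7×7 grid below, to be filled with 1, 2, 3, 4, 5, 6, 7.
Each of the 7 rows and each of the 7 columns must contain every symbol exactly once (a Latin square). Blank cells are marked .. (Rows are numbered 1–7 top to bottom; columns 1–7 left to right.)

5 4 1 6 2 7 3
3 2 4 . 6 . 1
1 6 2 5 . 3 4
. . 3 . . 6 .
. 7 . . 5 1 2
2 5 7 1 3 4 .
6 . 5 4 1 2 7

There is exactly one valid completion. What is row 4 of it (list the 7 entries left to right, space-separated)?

Row 4, column 2: row 4 has {3, 6} and column 2 has {2, 4, 5, 6, 7}, leaving only 1.
Row 4, column 7: row 4 has {1, 3, 6} and column 7 has {1, 2, 3, 4, 7}, leaving only 5.
Row 2, column 4: row 2 has {1, 2, 3, 4, 6} and column 4 has {1, 4, 5, 6}, leaving only 7.
Row 4, column 4: row 4 has {1, 3, 5, 6} and column 4 has {1, 4, 5, 6, 7}, leaving only 2.
Row 2, column 6: row 2 has {1, 2, 3, 4, 6, 7} and column 6 has {1, 2, 3, 4, 6, 7}, leaving only 5.
Row 3, column 5: row 3 has {1, 2, 3, 4, 5, 6} and column 5 has {1, 2, 3, 5, 6}, leaving only 7.
Row 4, column 5: row 4 has {1, 2, 3, 5, 6} and column 5 has {1, 2, 3, 5, 6, 7}, leaving only 4.
Row 4, column 1: row 4 has {1, 2, 3, 4, 5, 6} and column 1 has {1, 2, 3, 5, 6}, leaving only 7.
So row 4 reads: 7 1 3 2 4 6 5.

7 1 3 2 4 6 5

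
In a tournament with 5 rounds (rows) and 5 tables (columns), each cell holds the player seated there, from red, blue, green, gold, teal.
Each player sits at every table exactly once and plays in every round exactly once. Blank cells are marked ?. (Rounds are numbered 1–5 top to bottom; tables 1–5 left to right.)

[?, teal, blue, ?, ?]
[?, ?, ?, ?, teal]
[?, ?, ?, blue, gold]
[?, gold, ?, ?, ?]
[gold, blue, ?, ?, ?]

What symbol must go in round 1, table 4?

Round 1, table 4 is narrowed to {red, green, gold}.
If it were red, then round 1, table 5 would be left with no valid symbol.
If it were green, then round 1, table 5 would be left with no valid symbol.
So round 1, table 4 must be gold.

gold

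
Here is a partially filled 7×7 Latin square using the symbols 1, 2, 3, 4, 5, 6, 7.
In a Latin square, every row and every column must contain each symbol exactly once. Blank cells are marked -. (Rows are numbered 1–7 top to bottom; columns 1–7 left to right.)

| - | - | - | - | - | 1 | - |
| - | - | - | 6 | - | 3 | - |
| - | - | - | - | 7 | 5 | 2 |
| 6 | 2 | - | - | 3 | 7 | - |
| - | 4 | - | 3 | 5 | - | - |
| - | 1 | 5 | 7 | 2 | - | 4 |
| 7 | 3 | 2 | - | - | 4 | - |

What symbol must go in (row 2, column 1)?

Row 3, column 2: row 3 has {2, 5, 7} and column 2 has {1, 2, 3, 4}, leaving only 6.
Row 6, column 1: row 6 has {1, 2, 4, 5, 7} and column 1 has {6, 7}, leaving only 3.
Row 6, column 6: row 6 has {1, 2, 3, 4, 5, 7} and column 6 has {1, 3, 4, 5, 7}, leaving only 6.
Row 5, column 6: row 5 has {3, 4, 5} and column 6 has {1, 3, 4, 5, 6, 7}, leaving only 2.
Row 5, column 1: row 5 has {2, 3, 4, 5} and column 1 has {3, 6, 7}, leaving only 1.
Row 3, column 1: row 3 has {2, 5, 6, 7} and column 1 has {1, 3, 6, 7}, leaving only 4.
Row 3, column 4: row 3 has {2, 4, 5, 6, 7} and column 4 has {3, 6, 7}, leaving only 1.
Row 3, column 3: row 3 has {1, 2, 4, 5, 6, 7} and column 3 has {2, 5}, leaving only 3.
Row 7, column 4: row 7 has {2, 3, 4, 7} and column 4 has {1, 3, 6, 7}, leaving only 5.
Row 4, column 4: row 4 has {2, 3, 6, 7} and column 4 has {1, 3, 5, 6, 7}, leaving only 4.
Row 1, column 4: row 1 has {1} and column 4 has {1, 3, 4, 5, 6, 7}, leaving only 2.
Row 1, column 1: row 1 has {1, 2} and column 1 has {1, 3, 4, 6, 7}, leaving only 5.
Row 2 already has {3, 6} and column 1 already has {1, 3, 4, 5, 6, 7}, so row 2, column 1 must be 2.

2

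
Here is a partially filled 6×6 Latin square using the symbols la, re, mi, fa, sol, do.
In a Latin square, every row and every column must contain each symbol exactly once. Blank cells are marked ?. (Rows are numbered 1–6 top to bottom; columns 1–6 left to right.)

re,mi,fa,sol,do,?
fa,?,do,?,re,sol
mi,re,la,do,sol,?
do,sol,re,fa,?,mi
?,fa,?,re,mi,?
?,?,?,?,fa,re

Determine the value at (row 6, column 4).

la

Row 1, column 6: row 1 has {re, mi, fa, sol, do} and column 6 has {re, mi, sol}, leaving only la.
Row 2, column 2: row 2 has {re, fa, sol, do} and column 2 has {re, mi, fa, sol}, leaving only la.
Row 2, column 4: row 2 has {la, re, fa, sol, do} and column 4 has {re, fa, sol, do}, leaving only mi.
Row 6 already has {re, fa} and column 4 already has {re, mi, fa, sol, do}, so row 6, column 4 must be la.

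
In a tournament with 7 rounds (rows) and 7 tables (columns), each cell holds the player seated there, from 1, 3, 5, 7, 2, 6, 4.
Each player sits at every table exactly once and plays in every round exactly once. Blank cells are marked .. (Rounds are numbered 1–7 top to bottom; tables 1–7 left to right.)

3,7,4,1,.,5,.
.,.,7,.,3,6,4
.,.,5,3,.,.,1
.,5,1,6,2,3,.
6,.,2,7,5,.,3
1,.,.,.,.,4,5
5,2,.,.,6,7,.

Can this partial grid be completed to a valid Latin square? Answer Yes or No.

Round 1, table 5: round 1 together with table 5 already contain {1, 3, 5, 7, 2, 6, 4} — every symbol — so nothing can go there. The grid has no valid completion.

No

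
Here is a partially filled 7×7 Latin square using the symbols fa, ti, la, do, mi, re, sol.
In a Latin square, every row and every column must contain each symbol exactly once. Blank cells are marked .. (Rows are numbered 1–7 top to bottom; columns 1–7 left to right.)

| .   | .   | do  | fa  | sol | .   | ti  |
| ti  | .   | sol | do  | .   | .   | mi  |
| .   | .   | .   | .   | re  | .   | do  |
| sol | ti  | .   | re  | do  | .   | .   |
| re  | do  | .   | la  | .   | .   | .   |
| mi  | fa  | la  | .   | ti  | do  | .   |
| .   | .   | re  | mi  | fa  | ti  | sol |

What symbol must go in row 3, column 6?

Row 1, column 1: row 1 has {fa, ti, do, sol} and column 1 has {ti, mi, re, sol}, leaving only la.
Row 2, column 5: row 2 has {ti, do, mi, sol} and column 5 has {fa, ti, do, re, sol}, leaving only la.
Row 2, column 2: row 2 has {ti, la, do, mi, sol} and column 2 has {fa, ti, do}, leaving only re.
Row 1, column 2: row 1 has {fa, ti, la, do, sol} and column 2 has {fa, ti, do, re}, leaving only mi.
Row 1, column 6: row 1 has {fa, ti, la, do, mi, sol} and column 6 has {ti, do}, leaving only re.
Row 2, column 6: row 2 has {ti, la, do, mi, re, sol} and column 6 has {ti, do, re}, leaving only fa.
Row 3, column 1: row 3 has {do, re} and column 1 has {ti, la, mi, re, sol}, leaving only fa.
Row 5, column 5: row 5 has {la, do, re} and column 5 has {fa, ti, la, do, re, sol}, leaving only mi.
Row 5, column 6: row 5 has {la, do, mi, re} and column 6 has {fa, ti, do, re}, leaving only sol.
Row 5, column 7: row 5 has {la, do, mi, re, sol} and column 7 has {ti, do, mi, sol}, leaving only fa.
Row 4, column 7: row 4 has {ti, do, re, sol} and column 7 has {fa, ti, do, mi, sol}, leaving only la.
Row 4, column 6: row 4 has {ti, la, do, re, sol} and column 6 has {fa, ti, do, re, sol}, leaving only mi.
Row 3 already has {fa, do, re} and column 6 already has {fa, ti, do, mi, re, sol}, so row 3, column 6 must be la.

la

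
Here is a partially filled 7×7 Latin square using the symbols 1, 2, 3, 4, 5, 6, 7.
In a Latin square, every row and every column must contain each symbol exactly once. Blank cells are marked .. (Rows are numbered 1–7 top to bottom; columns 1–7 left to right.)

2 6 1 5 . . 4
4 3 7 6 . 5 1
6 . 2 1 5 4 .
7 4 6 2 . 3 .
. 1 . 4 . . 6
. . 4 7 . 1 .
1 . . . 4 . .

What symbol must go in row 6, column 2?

Row 1, column 6: row 1 has {1, 2, 4, 5, 6} and column 6 has {1, 3, 4, 5}, leaving only 7.
Row 1, column 5: row 1 has {1, 2, 4, 5, 6, 7} and column 5 has {4, 5}, leaving only 3.
Row 2, column 5: row 2 has {1, 3, 4, 5, 6, 7} and column 5 has {3, 4, 5}, leaving only 2.
Row 3, column 2: row 3 has {1, 2, 4, 5, 6} and column 2 has {1, 3, 4, 6}, leaving only 7.
Row 3, column 7: row 3 has {1, 2, 4, 5, 6, 7} and column 7 has {1, 4, 6}, leaving only 3.
Row 4, column 5: row 4 has {2, 3, 4, 6, 7} and column 5 has {2, 3, 4, 5}, leaving only 1.
Row 4, column 7: row 4 has {1, 2, 3, 4, 6, 7} and column 7 has {1, 3, 4, 6}, leaving only 5.
Row 5, column 5: row 5 has {1, 4, 6} and column 5 has {1, 2, 3, 4, 5}, leaving only 7.
Row 5, column 6: row 5 has {1, 4, 6, 7} and column 6 has {1, 3, 4, 5, 7}, leaving only 2.
Row 6, column 5: row 6 has {1, 4, 7} and column 5 has {1, 2, 3, 4, 5, 7}, leaving only 6.
Row 6, column 7: row 6 has {1, 4, 6, 7} and column 7 has {1, 3, 4, 5, 6}, leaving only 2.
Row 6 already has {1, 2, 4, 6, 7} and column 2 already has {1, 3, 4, 6, 7}, so row 6, column 2 must be 5.

5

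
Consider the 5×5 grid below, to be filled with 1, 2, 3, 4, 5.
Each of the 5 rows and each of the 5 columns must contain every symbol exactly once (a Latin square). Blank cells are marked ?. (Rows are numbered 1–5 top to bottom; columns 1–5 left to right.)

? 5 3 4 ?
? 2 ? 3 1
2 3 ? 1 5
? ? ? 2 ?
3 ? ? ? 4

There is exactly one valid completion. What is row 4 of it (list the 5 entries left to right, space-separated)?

Row 4, column 5: row 4 has {2} and column 5 has {1, 4, 5}, leaving only 3.
Row 1, column 1: row 1 has {3, 4, 5} and column 1 has {2, 3}, leaving only 1.
Row 1, column 5: row 1 has {1, 3, 4, 5} and column 5 has {1, 3, 4, 5}, leaving only 2.
Row 3, column 3: row 3 has {1, 2, 3, 5} and column 3 has {3}, leaving only 4.
Row 2, column 3: row 2 has {1, 2, 3} and column 3 has {3, 4}, leaving only 5.
Row 4, column 3: row 4 has {2, 3} and column 3 has {3, 4, 5}, leaving only 1.
Row 4, column 2: row 4 has {1, 2, 3} and column 2 has {2, 3, 5}, leaving only 4.
Row 4, column 1: row 4 has {1, 2, 3, 4} and column 1 has {1, 2, 3}, leaving only 5.
So row 4 reads: 5 4 1 2 3.

5 4 1 2 3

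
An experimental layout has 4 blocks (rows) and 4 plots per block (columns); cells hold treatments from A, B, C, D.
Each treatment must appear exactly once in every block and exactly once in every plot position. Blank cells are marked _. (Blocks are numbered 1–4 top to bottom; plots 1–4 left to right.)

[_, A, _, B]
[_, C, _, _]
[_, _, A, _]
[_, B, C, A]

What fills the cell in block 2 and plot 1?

Block 1, plot 3: block 1 has {A, B} and plot 3 has {A, C}, leaving only D.
Block 1, plot 1: block 1 has {A, B, D} and plot 1 has {}, leaving only C.
Block 2, plot 3: block 2 has {C} and plot 3 has {A, C, D}, leaving only B.
Block 2, plot 4: block 2 has {B, C} and plot 4 has {A, B}, leaving only D.
Block 2 already has {B, C, D} and plot 1 already has {C}, so block 2, plot 1 must be A.

A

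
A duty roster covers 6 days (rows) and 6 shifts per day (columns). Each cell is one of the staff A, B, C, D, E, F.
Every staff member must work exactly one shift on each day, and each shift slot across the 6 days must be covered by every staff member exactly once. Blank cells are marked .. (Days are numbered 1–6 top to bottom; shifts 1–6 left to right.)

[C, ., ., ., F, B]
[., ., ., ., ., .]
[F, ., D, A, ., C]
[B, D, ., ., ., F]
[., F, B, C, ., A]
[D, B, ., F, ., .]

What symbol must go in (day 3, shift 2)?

Day 3 already has {A, C, D, F} and shift 2 already has {B, D, F}, so day 3, shift 2 must be E.

E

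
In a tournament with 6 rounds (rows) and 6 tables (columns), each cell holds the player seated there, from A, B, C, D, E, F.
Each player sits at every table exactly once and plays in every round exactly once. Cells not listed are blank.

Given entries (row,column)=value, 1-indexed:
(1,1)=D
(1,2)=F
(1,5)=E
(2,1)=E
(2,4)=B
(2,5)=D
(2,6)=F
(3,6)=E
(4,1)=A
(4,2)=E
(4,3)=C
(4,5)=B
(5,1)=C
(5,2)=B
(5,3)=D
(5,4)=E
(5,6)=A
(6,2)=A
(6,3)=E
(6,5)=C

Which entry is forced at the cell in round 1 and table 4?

A

Round 2, table 2: round 2 has {B, D, E, F} and table 2 has {A, B, E, F}, leaving only C.
Round 2, table 3: round 2 has {B, C, D, E, F} and table 3 has {C, D, E}, leaving only A.
Round 1, table 3: round 1 has {D, E, F} and table 3 has {A, C, D, E}, leaving only B.
Round 1, table 6: round 1 has {B, D, E, F} and table 6 has {A, E, F}, leaving only C.
Round 1 already has {B, C, D, E, F} and table 4 already has {B, E}, so round 1, table 4 must be A.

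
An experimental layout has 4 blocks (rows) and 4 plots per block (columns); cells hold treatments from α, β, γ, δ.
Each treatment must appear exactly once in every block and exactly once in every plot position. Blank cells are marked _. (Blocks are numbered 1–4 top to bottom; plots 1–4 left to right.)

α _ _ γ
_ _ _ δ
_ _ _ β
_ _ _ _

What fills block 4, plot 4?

Block 4 already has {} and plot 4 already has {β, γ, δ}, so block 4, plot 4 must be α.

α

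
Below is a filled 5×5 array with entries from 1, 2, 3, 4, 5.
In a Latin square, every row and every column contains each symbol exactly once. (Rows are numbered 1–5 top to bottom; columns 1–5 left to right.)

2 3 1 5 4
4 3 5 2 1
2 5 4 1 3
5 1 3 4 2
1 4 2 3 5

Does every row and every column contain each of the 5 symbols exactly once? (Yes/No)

Every row is a permutation, but column 2 contains 3 twice (at rows 1 and 2).

No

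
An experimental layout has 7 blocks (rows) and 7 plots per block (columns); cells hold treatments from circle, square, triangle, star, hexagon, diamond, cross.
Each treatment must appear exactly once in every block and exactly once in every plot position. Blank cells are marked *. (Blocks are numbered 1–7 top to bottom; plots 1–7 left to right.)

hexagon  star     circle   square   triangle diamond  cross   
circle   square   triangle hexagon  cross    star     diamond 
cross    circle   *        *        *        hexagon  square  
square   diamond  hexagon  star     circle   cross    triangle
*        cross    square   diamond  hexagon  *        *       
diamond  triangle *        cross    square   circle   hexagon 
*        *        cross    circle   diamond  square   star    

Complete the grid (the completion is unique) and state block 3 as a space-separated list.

cross circle diamond triangle star hexagon square

Block 3, plot 4: block 3 has {circle, square, hexagon, cross} and plot 4 has {circle, square, star, hexagon, diamond, cross}, leaving only triangle.
Block 3, plot 5: block 3 has {circle, square, triangle, hexagon, cross} and plot 5 has {circle, square, triangle, hexagon, diamond, cross}, leaving only star.
Block 3, plot 3: block 3 has {circle, square, triangle, star, hexagon, cross} and plot 3 has {circle, square, triangle, hexagon, cross}, leaving only diamond.
So block 3 reads: cross circle diamond triangle star hexagon square.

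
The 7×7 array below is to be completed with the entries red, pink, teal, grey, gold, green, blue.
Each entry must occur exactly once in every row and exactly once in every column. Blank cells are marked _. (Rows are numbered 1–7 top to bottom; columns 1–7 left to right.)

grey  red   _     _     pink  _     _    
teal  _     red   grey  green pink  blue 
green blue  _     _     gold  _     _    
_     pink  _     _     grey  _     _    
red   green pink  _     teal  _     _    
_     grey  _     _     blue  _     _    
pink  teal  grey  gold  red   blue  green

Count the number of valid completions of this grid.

6

Row 1, column 3: eliminating its row and column leaves {teal, gold, green, blue}.
Row 1, column 4: eliminating its row and column leaves {teal, green, blue}.
Row 1, column 6: eliminating its row and column leaves {teal, gold, green}.
Row 1, column 7: eliminating its row and column leaves {teal, gold}.
Row 2, column 2: eliminating its row and column leaves {gold}.
Row 3, column 3: eliminating its row and column leaves {teal}.
Row 3, column 4: eliminating its row and column leaves {red, pink, teal}.
Row 3, column 6: eliminating its row and column leaves {red, teal, grey}.
Row 3, column 7: eliminating its row and column leaves {red, pink, teal, grey}.
Row 4, column 1: eliminating its row and column leaves {gold, blue}.
Row 4, column 3: eliminating its row and column leaves {teal, gold, green, blue}.
Row 4, column 4: eliminating its row and column leaves {red, teal, green, blue}.
Row 4, column 6: eliminating its row and column leaves {red, teal, gold, green}.
Row 4, column 7: eliminating its row and column leaves {red, teal, gold}.
Row 5, column 4: eliminating its row and column leaves {blue}.
Row 5, column 6: eliminating its row and column leaves {grey, gold}.
Row 5, column 7: eliminating its row and column leaves {grey, gold}.
Row 6, column 1: eliminating its row and column leaves {gold}.
Row 6, column 3: eliminating its row and column leaves {teal, gold, green}.
Row 6, column 4: eliminating its row and column leaves {red, pink, teal, green}.
Row 6, column 6: eliminating its row and column leaves {red, teal, gold, green}.
Row 6, column 7: eliminating its row and column leaves {red, pink, teal, gold}.
Enumerating the assignments across these blanks that avoid any row or column repeat gives 6 completions.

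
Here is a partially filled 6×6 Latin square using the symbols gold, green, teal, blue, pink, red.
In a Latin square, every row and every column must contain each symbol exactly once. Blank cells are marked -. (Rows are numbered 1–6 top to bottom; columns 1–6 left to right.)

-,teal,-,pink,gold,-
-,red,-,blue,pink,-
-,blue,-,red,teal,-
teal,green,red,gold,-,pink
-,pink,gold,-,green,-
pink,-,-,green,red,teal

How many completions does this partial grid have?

4

Row 1, column 1: eliminating its row and column leaves {green, blue, red}.
Row 1, column 3: eliminating its row and column leaves {green, blue}.
Row 1, column 6: eliminating its row and column leaves {green, blue, red}.
Row 2, column 1: eliminating its row and column leaves {gold, green}.
Row 2, column 3: eliminating its row and column leaves {green, teal}.
Row 2, column 6: eliminating its row and column leaves {gold, green}.
Row 3, column 1: eliminating its row and column leaves {gold, green}.
Row 3, column 3: eliminating its row and column leaves {green, pink}.
Row 3, column 6: eliminating its row and column leaves {gold, green}.
Row 4, column 5: eliminating its row and column leaves {blue}.
Row 5, column 1: eliminating its row and column leaves {blue, red}.
Row 5, column 4: eliminating its row and column leaves {teal}.
Row 5, column 6: eliminating its row and column leaves {blue, red}.
Row 6, column 2: eliminating its row and column leaves {gold}.
Row 6, column 3: eliminating its row and column leaves {blue}.
Enumerating the assignments across these blanks that avoid any row or column repeat gives 4 completions.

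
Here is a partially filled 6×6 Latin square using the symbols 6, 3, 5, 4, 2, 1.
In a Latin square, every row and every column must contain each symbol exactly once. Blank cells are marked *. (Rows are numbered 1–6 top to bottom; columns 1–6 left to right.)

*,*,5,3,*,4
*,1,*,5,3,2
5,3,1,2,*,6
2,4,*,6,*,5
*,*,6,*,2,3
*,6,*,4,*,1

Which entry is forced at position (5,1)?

4

Row 1, column 2: row 1 has {3, 5, 4} and column 2 has {6, 3, 4, 1}, leaving only 2.
Row 2, column 3: row 2 has {3, 5, 2, 1} and column 3 has {6, 5, 1}, leaving only 4.
Row 2, column 1: row 2 has {3, 5, 4, 2, 1} and column 1 has {5, 2}, leaving only 6.
Row 1, column 1: row 1 has {3, 5, 4, 2} and column 1 has {6, 5, 2}, leaving only 1.
Row 5 already has {6, 3, 2} and column 1 already has {6, 5, 2, 1}, so row 5, column 1 must be 4.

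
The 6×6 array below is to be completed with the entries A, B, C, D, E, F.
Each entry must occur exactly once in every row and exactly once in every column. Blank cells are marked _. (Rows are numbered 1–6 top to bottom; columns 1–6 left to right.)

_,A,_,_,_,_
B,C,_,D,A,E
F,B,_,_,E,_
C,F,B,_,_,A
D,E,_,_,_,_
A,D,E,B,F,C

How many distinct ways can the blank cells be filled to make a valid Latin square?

Row 1, column 1: eliminating its row and column leaves {E}.
Row 1, column 3: eliminating its row and column leaves {C, D, F}.
Row 1, column 4: eliminating its row and column leaves {C, E, F}.
Row 1, column 5: eliminating its row and column leaves {B, C, D}.
Row 1, column 6: eliminating its row and column leaves {B, D, F}.
Row 2, column 3: eliminating its row and column leaves {F}.
Row 3, column 3: eliminating its row and column leaves {A, C, D}.
Row 3, column 4: eliminating its row and column leaves {A, C}.
Row 3, column 6: eliminating its row and column leaves {D}.
Row 4, column 4: eliminating its row and column leaves {E}.
Row 4, column 5: eliminating its row and column leaves {D}.
Row 5, column 3: eliminating its row and column leaves {A, C, F}.
Row 5, column 4: eliminating its row and column leaves {A, C, F}.
Row 5, column 5: eliminating its row and column leaves {B, C}.
Row 5, column 6: eliminating its row and column leaves {B, F}.
Enumerating the assignments across these blanks that avoid any row or column repeat gives 3 completions.

3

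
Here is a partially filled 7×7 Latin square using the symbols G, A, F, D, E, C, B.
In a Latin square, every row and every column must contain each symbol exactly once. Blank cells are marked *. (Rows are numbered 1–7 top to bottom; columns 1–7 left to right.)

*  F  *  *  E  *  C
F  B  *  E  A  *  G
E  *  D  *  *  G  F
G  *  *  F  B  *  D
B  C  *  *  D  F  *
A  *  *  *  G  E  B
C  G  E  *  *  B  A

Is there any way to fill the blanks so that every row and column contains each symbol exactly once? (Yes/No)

Yes

No row or column among the givens repeats a symbol, and propagating forced cells runs into no contradiction.
One valid completion exists (for instance, D F B G E A C / F B C E A D G / E A D B C G F / G E A F B C D / B C G A D F E / A D F C G E B / C G E D F B A).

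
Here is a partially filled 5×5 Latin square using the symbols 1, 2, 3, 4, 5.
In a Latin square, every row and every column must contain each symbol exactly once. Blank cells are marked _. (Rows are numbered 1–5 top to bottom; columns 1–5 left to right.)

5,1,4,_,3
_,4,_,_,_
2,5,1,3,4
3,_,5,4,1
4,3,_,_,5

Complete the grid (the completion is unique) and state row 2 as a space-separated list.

Row 2, column 1: row 2 has {4} and column 1 has {2, 3, 4, 5}, leaving only 1.
Row 2, column 5: row 2 has {1, 4} and column 5 has {1, 3, 4, 5}, leaving only 2.
Row 2, column 3: row 2 has {1, 2, 4} and column 3 has {1, 4, 5}, leaving only 3.
Row 2, column 4: row 2 has {1, 2, 3, 4} and column 4 has {3, 4}, leaving only 5.
So row 2 reads: 1 4 3 5 2.

1 4 3 5 2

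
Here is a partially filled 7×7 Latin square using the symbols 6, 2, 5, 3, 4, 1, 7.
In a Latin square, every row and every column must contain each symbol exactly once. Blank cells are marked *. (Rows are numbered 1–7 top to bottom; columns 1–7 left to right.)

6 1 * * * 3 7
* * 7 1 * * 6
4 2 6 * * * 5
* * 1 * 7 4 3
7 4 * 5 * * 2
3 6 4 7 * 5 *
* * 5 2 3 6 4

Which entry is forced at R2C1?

Row 1, column 3: row 1 has {6, 3, 1, 7} and column 3 has {6, 5, 4, 1, 7}, leaving only 2.
Row 1, column 4: row 1 has {6, 2, 3, 1, 7} and column 4 has {2, 5, 1, 7}, leaving only 4.
Row 1, column 5: row 1 has {6, 2, 3, 4, 1, 7} and column 5 has {3, 7}, leaving only 5.
Row 2, column 6: row 2 has {6, 1, 7} and column 6 has {6, 5, 3, 4}, leaving only 2.
Row 2 already has {6, 2, 1, 7} and column 1 already has {6, 3, 4, 7}, so row 2, column 1 must be 5.

5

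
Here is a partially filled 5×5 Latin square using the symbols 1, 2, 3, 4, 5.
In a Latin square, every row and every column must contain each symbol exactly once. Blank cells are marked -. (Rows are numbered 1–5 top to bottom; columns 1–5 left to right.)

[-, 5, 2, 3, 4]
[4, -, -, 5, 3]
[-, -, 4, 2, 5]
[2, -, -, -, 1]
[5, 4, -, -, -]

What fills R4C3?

Row 1, column 1: row 1 has {2, 3, 4, 5} and column 1 has {2, 4, 5}, leaving only 1.
Row 2, column 3: row 2 has {3, 4, 5} and column 3 has {2, 4}, leaving only 1.
Row 2, column 2: row 2 has {1, 3, 4, 5} and column 2 has {4, 5}, leaving only 2.
Row 3, column 1: row 3 has {2, 4, 5} and column 1 has {1, 2, 4, 5}, leaving only 3.
Row 3, column 2: row 3 has {2, 3, 4, 5} and column 2 has {2, 4, 5}, leaving only 1.
Row 4, column 2: row 4 has {1, 2} and column 2 has {1, 2, 4, 5}, leaving only 3.
Row 4 already has {1, 2, 3} and column 3 already has {1, 2, 4}, so row 4, column 3 must be 5.

5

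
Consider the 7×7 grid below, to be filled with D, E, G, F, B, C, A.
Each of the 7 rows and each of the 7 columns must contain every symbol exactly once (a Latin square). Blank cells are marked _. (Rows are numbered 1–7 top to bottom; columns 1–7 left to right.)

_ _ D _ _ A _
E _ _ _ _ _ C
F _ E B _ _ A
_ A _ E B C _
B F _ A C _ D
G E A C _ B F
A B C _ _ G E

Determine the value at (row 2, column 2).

D

Row 1, column 1: row 1 has {D, A} and column 1 has {E, G, F, B, A}, leaving only C.
Row 1, column 2: row 1 has {D, C, A} and column 2 has {E, F, B, A}, leaving only G.
Row 2 already has {E, C} and column 2 already has {E, G, F, B, A}, so row 2, column 2 must be D.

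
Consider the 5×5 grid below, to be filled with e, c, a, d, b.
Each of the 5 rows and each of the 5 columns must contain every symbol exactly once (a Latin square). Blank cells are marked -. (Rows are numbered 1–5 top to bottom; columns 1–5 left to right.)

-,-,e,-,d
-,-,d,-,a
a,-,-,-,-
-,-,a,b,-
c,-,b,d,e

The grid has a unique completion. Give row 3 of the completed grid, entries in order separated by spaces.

a d c e b

Row 3, column 3: row 3 has {a} and column 3 has {e, a, d, b}, leaving only c.
Row 3, column 4: row 3 has {c, a} and column 4 has {d, b}, leaving only e.
Row 3, column 5: row 3 has {e, c, a} and column 5 has {e, a, d}, leaving only b.
Row 3, column 2: row 3 has {e, c, a, b} and column 2 has {}, leaving only d.
So row 3 reads: a d c e b.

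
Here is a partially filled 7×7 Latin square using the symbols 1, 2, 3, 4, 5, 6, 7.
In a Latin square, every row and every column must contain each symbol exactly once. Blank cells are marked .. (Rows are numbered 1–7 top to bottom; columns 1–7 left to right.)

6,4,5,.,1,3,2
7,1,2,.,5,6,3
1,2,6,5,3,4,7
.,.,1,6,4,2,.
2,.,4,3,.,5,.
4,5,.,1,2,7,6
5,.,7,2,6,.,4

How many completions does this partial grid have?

Row 1, column 4: eliminating its row and column leaves {7}.
Row 2, column 4: eliminating its row and column leaves {4}.
Row 4, column 1: eliminating its row and column leaves {3}.
Row 4, column 2: eliminating its row and column leaves {3, 7}.
Row 4, column 7: eliminating its row and column leaves {5}.
Row 5, column 2: eliminating its row and column leaves {6, 7}.
Row 5, column 5: eliminating its row and column leaves {7}.
Row 5, column 7: eliminating its row and column leaves {1}.
Row 6, column 3: eliminating its row and column leaves {3}.
Row 7, column 2: eliminating its row and column leaves {3}.
Row 7, column 6: eliminating its row and column leaves {1}.
Only one assignment across all blanks avoids any row or column repeat, giving 1 completion.

1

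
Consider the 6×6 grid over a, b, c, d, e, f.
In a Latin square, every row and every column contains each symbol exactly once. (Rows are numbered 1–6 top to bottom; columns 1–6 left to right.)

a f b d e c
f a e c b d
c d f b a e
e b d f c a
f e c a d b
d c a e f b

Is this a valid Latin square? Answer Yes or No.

Every row is a permutation, but column 6 contains b twice (at rows 5 and 6).

No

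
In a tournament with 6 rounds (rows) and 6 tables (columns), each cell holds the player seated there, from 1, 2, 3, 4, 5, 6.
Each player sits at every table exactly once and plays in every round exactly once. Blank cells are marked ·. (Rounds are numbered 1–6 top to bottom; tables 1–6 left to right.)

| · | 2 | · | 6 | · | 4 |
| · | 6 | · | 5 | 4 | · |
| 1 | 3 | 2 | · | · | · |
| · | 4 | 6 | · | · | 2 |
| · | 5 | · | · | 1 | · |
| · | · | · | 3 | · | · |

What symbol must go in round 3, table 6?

Round 3, table 4: round 3 has {1, 2, 3} and table 4 has {3, 5, 6}, leaving only 4.
Round 4, table 4: round 4 has {2, 4, 6} and table 4 has {3, 4, 5, 6}, leaving only 1.
Round 5, table 4: round 5 has {1, 5} and table 4 has {1, 3, 4, 5, 6}, leaving only 2.
Round 6, table 2: round 6 has {3} and table 2 has {2, 3, 4, 5, 6}, leaving only 1.
Round 3, table 6 is narrowed to {5, 6}.
If it were 6, then round 4, table 5 would be left with no valid symbol.
So round 3, table 6 must be 5.

5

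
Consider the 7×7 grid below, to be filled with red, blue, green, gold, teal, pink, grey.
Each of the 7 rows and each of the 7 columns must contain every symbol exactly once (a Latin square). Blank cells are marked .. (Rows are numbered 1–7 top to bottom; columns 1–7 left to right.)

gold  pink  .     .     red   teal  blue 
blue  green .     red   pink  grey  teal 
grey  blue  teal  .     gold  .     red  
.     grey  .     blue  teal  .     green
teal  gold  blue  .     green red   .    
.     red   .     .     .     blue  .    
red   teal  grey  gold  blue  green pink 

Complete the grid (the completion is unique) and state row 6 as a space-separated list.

Row 6, column 5: row 6 has {red, blue} and column 5 has {red, blue, green, gold, teal, pink}, leaving only grey.
Row 6, column 7: row 6 has {red, blue, grey} and column 7 has {red, blue, green, teal, pink}, leaving only gold.
Row 1, column 3: row 1 has {red, blue, gold, teal, pink} and column 3 has {blue, teal, grey}, leaving only green.
Row 6, column 3: row 6 has {red, blue, gold, grey} and column 3 has {blue, green, teal, grey}, leaving only pink.
Row 6, column 1: row 6 has {red, blue, gold, pink, grey} and column 1 has {red, blue, gold, teal, grey}, leaving only green.
Row 6, column 4: row 6 has {red, blue, green, gold, pink, grey} and column 4 has {red, blue, gold}, leaving only teal.
So row 6 reads: green red pink teal grey blue gold.

green red pink teal grey blue gold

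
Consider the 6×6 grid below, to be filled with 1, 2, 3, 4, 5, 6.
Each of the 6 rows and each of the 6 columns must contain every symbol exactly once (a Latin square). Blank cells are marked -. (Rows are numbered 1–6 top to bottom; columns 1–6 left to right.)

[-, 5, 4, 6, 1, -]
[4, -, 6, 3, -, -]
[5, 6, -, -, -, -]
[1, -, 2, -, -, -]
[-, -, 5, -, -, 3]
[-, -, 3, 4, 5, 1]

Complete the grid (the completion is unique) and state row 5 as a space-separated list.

Row 1, column 6: row 1 has {1, 4, 5, 6} and column 6 has {1, 3}, leaving only 2.
Row 1, column 1: row 1 has {1, 2, 4, 5, 6} and column 1 has {1, 4, 5}, leaving only 3.
Row 2, column 5: row 2 has {3, 4, 6} and column 5 has {1, 5}, leaving only 2.
Row 2, column 2: row 2 has {2, 3, 4, 6} and column 2 has {5, 6}, leaving only 1.
Row 2, column 6: row 2 has {1, 2, 3, 4, 6} and column 6 has {1, 2, 3}, leaving only 5.
Row 3, column 3: row 3 has {5, 6} and column 3 has {2, 3, 4, 5, 6}, leaving only 1.
Row 3, column 4: row 3 has {1, 5, 6} and column 4 has {3, 4, 6}, leaving only 2.
Row 5, column 4: row 5 has {3, 5} and column 4 has {2, 3, 4, 6}, leaving only 1.
Row 3, column 6: row 3 has {1, 2, 5, 6} and column 6 has {1, 2, 3, 5}, leaving only 4.
Row 3, column 5: row 3 has {1, 2, 4, 5, 6} and column 5 has {1, 2, 5}, leaving only 3.
Row 4, column 4: row 4 has {1, 2} and column 4 has {1, 2, 3, 4, 6}, leaving only 5.
Row 4, column 6: row 4 has {1, 2, 5} and column 6 has {1, 2, 3, 4, 5}, leaving only 6.
Row 4, column 5: row 4 has {1, 2, 5, 6} and column 5 has {1, 2, 3, 5}, leaving only 4.
Row 5, column 5: row 5 has {1, 3, 5} and column 5 has {1, 2, 3, 4, 5}, leaving only 6.
Row 5, column 1: row 5 has {1, 3, 5, 6} and column 1 has {1, 3, 4, 5}, leaving only 2.
Row 5, column 2: row 5 has {1, 2, 3, 5, 6} and column 2 has {1, 5, 6}, leaving only 4.
So row 5 reads: 2 4 5 1 6 3.

2 4 5 1 6 3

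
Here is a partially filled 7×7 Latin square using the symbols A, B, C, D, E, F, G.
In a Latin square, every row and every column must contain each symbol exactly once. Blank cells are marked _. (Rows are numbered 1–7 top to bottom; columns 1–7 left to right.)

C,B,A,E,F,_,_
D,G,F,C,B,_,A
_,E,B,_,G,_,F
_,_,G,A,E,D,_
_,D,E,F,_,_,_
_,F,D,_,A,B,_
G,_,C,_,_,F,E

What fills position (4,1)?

Row 1, column 6: row 1 has {A, B, C, E, F} and column 6 has {B, D, F}, leaving only G.
Row 1, column 7: row 1 has {A, B, C, E, F, G} and column 7 has {A, E, F}, leaving only D.
Row 2, column 6: row 2 has {A, B, C, D, F, G} and column 6 has {B, D, F, G}, leaving only E.
Row 3, column 1: row 3 has {B, E, F, G} and column 1 has {C, D, G}, leaving only A.
Row 3, column 4: row 3 has {A, B, E, F, G} and column 4 has {A, C, E, F}, leaving only D.
Row 3, column 6: row 3 has {A, B, D, E, F, G} and column 6 has {B, D, E, F, G}, leaving only C.
Row 4, column 2: row 4 has {A, D, E, G} and column 2 has {B, D, E, F, G}, leaving only C.
Row 4, column 7: row 4 has {A, C, D, E, G} and column 7 has {A, D, E, F}, leaving only B.
Row 4 already has {A, B, C, D, E, G} and column 1 already has {A, C, D, G}, so row 4, column 1 must be F.

F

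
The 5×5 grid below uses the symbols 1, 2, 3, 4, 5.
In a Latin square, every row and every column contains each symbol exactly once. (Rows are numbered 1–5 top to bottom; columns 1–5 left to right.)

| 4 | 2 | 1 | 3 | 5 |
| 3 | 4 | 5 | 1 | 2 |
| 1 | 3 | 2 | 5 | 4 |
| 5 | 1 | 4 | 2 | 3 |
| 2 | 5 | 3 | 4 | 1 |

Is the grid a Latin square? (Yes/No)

Yes

Each row is a permutation of the 5 symbols, and so is each column.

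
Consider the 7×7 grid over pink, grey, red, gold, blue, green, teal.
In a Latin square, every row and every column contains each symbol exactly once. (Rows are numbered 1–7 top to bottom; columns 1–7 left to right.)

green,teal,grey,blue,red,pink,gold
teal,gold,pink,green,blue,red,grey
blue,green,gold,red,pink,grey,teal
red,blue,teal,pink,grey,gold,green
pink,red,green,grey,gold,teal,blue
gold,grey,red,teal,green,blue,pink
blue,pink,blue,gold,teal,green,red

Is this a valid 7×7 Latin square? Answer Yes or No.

No

Column 1 contains blue twice (at rows 3 and 7), so it is not a permutation.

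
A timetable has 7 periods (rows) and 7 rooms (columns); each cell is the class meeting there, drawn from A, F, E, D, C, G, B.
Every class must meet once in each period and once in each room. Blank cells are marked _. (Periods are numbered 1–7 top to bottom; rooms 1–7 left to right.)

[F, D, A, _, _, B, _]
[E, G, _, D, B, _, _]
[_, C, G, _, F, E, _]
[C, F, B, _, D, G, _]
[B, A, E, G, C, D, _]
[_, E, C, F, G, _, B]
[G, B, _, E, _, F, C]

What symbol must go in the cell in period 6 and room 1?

Period 1, room 4: period 1 has {A, F, D, B} and room 4 has {F, E, D, G}, leaving only C.
Period 1, room 5: period 1 has {A, F, D, C, B} and room 5 has {F, D, C, G, B}, leaving only E.
Period 1, room 7: period 1 has {A, F, E, D, C, B} and room 7 has {C, B}, leaving only G.
Period 2, room 3: period 2 has {E, D, G, B} and room 3 has {A, E, C, G, B}, leaving only F.
Period 2, room 7: period 2 has {F, E, D, G, B} and room 7 has {C, G, B}, leaving only A.
Period 2, room 6: period 2 has {A, F, E, D, G, B} and room 6 has {F, E, D, G, B}, leaving only C.
Period 3, room 7: period 3 has {F, E, C, G} and room 7 has {A, C, G, B}, leaving only D.
Period 3, room 1: period 3 has {F, E, D, C, G} and room 1 has {F, E, C, G, B}, leaving only A.
Period 6 already has {F, E, C, G, B} and room 1 already has {A, F, E, C, G, B}, so period 6, room 1 must be D.

D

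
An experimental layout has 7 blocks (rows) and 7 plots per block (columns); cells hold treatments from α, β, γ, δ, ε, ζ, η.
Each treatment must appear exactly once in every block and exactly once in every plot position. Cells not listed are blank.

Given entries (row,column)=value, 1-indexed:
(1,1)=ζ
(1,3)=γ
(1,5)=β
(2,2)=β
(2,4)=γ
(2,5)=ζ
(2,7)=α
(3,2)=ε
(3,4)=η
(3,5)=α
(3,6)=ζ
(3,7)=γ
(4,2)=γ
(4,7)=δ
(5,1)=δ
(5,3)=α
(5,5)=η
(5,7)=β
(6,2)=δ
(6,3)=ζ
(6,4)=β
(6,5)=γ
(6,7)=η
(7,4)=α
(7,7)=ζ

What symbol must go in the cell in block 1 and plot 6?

η

Block 1, plot 7: block 1 has {β, γ, ζ} and plot 7 has {α, β, γ, δ, ζ, η}, leaving only ε.
Block 1, plot 4: block 1 has {β, γ, ε, ζ} and plot 4 has {α, β, γ, η}, leaving only δ.
Block 3, plot 1: block 3 has {α, γ, ε, ζ, η} and plot 1 has {δ, ζ}, leaving only β.
Block 3, plot 3: block 3 has {α, β, γ, ε, ζ, η} and plot 3 has {α, γ, ζ}, leaving only δ.
Block 4, plot 5: block 4 has {γ, δ} and plot 5 has {α, β, γ, ζ, η}, leaving only ε.
Block 4, plot 4: block 4 has {γ, δ, ε} and plot 4 has {α, β, γ, δ, η}, leaving only ζ.
Block 5, plot 2: block 5 has {α, β, δ, η} and plot 2 has {β, γ, δ, ε}, leaving only ζ.
Block 5, plot 4: block 5 has {α, β, δ, ζ, η} and plot 4 has {α, β, γ, δ, ζ, η}, leaving only ε.
Block 5, plot 6: block 5 has {α, β, δ, ε, ζ, η} and plot 6 has {ζ}, leaving only γ.
Block 7, plot 2: block 7 has {α, ζ} and plot 2 has {β, γ, δ, ε, ζ}, leaving only η.
Block 1, plot 2: block 1 has {β, γ, δ, ε, ζ} and plot 2 has {β, γ, δ, ε, ζ, η}, leaving only α.
Block 1 already has {α, β, γ, δ, ε, ζ} and plot 6 already has {γ, ζ}, so block 1, plot 6 must be η.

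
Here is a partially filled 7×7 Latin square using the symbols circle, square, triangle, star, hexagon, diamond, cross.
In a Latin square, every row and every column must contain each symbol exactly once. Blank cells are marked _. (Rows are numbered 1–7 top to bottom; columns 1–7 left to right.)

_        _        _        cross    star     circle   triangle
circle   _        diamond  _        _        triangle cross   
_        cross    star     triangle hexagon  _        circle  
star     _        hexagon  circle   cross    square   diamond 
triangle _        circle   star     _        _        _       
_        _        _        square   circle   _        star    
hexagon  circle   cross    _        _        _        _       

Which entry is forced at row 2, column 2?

star

Row 1, column 3: row 1 has {circle, triangle, star, cross} and column 3 has {circle, star, hexagon, diamond, cross}, leaving only square.
Row 1, column 1: row 1 has {circle, square, triangle, star, cross} and column 1 has {circle, triangle, star, hexagon}, leaving only diamond.
Row 1, column 2: row 1 has {circle, square, triangle, star, diamond, cross} and column 2 has {circle, cross}, leaving only hexagon.
Row 2, column 4: row 2 has {circle, triangle, diamond, cross} and column 4 has {circle, square, triangle, star, cross}, leaving only hexagon.
Row 2, column 5: row 2 has {circle, triangle, hexagon, diamond, cross} and column 5 has {circle, star, hexagon, cross}, leaving only square.
Row 2 already has {circle, square, triangle, hexagon, diamond, cross} and column 2 already has {circle, hexagon, cross}, so row 2, column 2 must be star.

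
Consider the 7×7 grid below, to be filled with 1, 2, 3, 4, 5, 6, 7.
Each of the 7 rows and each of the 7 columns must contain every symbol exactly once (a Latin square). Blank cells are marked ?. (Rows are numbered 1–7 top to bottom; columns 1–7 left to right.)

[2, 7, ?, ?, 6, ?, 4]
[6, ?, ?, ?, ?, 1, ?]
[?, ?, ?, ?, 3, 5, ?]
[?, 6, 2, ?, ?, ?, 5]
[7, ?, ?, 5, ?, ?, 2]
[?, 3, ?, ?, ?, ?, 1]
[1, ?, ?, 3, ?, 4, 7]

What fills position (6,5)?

Row 1, column 4: row 1 has {2, 4, 6, 7} and column 4 has {3, 5}, leaving only 1.
Row 1, column 6: row 1 has {1, 2, 4, 6, 7} and column 6 has {1, 4, 5}, leaving only 3.
Row 1, column 3: row 1 has {1, 2, 3, 4, 6, 7} and column 3 has {2}, leaving only 5.
Row 2, column 7: row 2 has {1, 6} and column 7 has {1, 2, 4, 5, 7}, leaving only 3.
Row 3, column 1: row 3 has {3, 5} and column 1 has {1, 2, 6, 7}, leaving only 4.
Row 3, column 7: row 3 has {3, 4, 5} and column 7 has {1, 2, 3, 4, 5, 7}, leaving only 6.
Row 4, column 1: row 4 has {2, 5, 6} and column 1 has {1, 2, 4, 6, 7}, leaving only 3.
Row 4, column 6: row 4 has {2, 3, 5, 6} and column 6 has {1, 3, 4, 5}, leaving only 7.
Row 4, column 4: row 4 has {2, 3, 5, 6, 7} and column 4 has {1, 3, 5}, leaving only 4.
Row 4, column 5: row 4 has {2, 3, 4, 5, 6, 7} and column 5 has {3, 6}, leaving only 1.
Row 5, column 5: row 5 has {2, 5, 7} and column 5 has {1, 3, 6}, leaving only 4.
Row 5, column 2: row 5 has {2, 4, 5, 7} and column 2 has {3, 6, 7}, leaving only 1.
Row 3, column 2: row 3 has {3, 4, 5, 6} and column 2 has {1, 3, 6, 7}, leaving only 2.
Row 3, column 4: row 3 has {2, 3, 4, 5, 6} and column 4 has {1, 3, 4, 5}, leaving only 7.
Row 2, column 4: row 2 has {1, 3, 6} and column 4 has {1, 3, 4, 5, 7}, leaving only 2.
Row 3, column 3: row 3 has {2, 3, 4, 5, 6, 7} and column 3 has {2, 5}, leaving only 1.
Row 5, column 6: row 5 has {1, 2, 4, 5, 7} and column 6 has {1, 3, 4, 5, 7}, leaving only 6.
Row 5, column 3: row 5 has {1, 2, 4, 5, 6, 7} and column 3 has {1, 2, 5}, leaving only 3.
Row 6, column 1: row 6 has {1, 3} and column 1 has {1, 2, 3, 4, 6, 7}, leaving only 5.
Row 6, column 4: row 6 has {1, 3, 5} and column 4 has {1, 2, 3, 4, 5, 7}, leaving only 6.
Row 6, column 6: row 6 has {1, 3, 5, 6} and column 6 has {1, 3, 4, 5, 6, 7}, leaving only 2.
Row 6 already has {1, 2, 3, 5, 6} and column 5 already has {1, 3, 4, 6}, so row 6, column 5 must be 7.

7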